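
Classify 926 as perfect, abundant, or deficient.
deficient

Proper divisors of 926: sum = 1 + 2 + 463 = 466
Since 466 < 926, 926 is deficient.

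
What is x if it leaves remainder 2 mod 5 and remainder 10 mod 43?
182

Using Chinese Remainder Theorem:
M = 5 × 43 = 215
M1 = 43, M2 = 5
y1 = 43^(-1) mod 5 = 2
y2 = 5^(-1) mod 43 = 26
x = (2×43×2 + 10×5×26) mod 215 = 182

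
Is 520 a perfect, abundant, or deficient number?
abundant

Proper divisors of 520: sum = 1 + 2 + 4 + 5 + 8 + 10 + 13 + 20 + 26 + 40 + 52 + 65 + 104 + 130 + 260 = 740
Since 740 > 520, 520 is abundant.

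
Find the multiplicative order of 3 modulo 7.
6

7 is prime, so ord(3) divides φ(7) = 6.
Divisors of 6: 1, 2, 3, 6.
Repeated squaring: 3^1 ≡ 3, 3^2 ≡ 2, 3^4 ≡ 4 (mod 7).
Test 3^d mod 7 for each divisor d in increasing order:
3^1 ≡ 3
3^2 ≡ 2
3^3 = 3^2·3^1 ≡ 6
3^6 = 3^4·3^2 ≡ 1  ← first divisor giving 1
The order is 6.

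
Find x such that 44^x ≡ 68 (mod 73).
35

Baby-step giant-step with step n = ⌈√73⌉ = 9.
Baby steps 44^j mod 73 (j:value) for j=0..8: 0:1, 1:44, 2:38, 3:66, 4:57, 5:26, 6:49, 7:39, 8:37.
Giant-step multiplier: 44^(-9) ≡ 44^(72-9) = 44^63 ≡ 10 (mod 73).
Giant steps γ_i = 68·10^i mod 73: γ_0=68, γ_1=23, γ_2=11, γ_3=37 (in table at j=8).
x = i·n + j = 3·9 + 8 = 35.
Check: 44^35 ≡ 68 (mod 73).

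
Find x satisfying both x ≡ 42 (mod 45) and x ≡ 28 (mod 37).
1212

Using Chinese Remainder Theorem:
M = 45 × 37 = 1665
M1 = 37, M2 = 45
y1 = 37^(-1) mod 45 = 28
y2 = 45^(-1) mod 37 = 14
x = (42×37×28 + 28×45×14) mod 1665 = 1212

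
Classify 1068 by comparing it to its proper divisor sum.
abundant

Proper divisors of 1068: sum = 1 + 2 + 3 + 4 + 6 + 12 + 89 + 178 + 267 + 356 + 534 = 1452
Since 1452 > 1068, 1068 is abundant.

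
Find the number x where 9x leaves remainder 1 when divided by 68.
53

gcd(9, 68) = 1, so the inverse exists.
Extended Euclidean algorithm on (68, 9):
68 = 7 × 9 + 5  ⟹  5 = (1)·68 + (-7)·9
9 = 1 × 5 + 4  ⟹  4 = (-1)·68 + (8)·9
5 = 1 × 4 + 1  ⟹  1 = (2)·68 + (-15)·9
So (-15)·9 ≡ 1 (mod 68), i.e. 9^(-1) ≡ -15 ≡ 53 (mod 68).
Check: 9 × 53 = 477 ≡ 1 (mod 68)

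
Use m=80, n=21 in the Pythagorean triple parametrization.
(5959, 3360, 6841)

Euclid's formula: a = m² - n², b = 2mn, c = m² + n²
m = 80, n = 21
a = 80² - 21² = 6400 - 441 = 5959
b = 2 × 80 × 21 = 3360
c = 80² + 21² = 6400 + 441 = 6841
Verification: 5959² + 3360² = 35509681 + 11289600 = 46799281 = 6841² ✓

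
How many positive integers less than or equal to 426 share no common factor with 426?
140

426 = 2 × 3 × 71
φ(n) = n × ∏(1 - 1/p) for each prime p dividing n
φ(426) = 426 × (1 - 1/2) × (1 - 1/3) × (1 - 1/71) = 140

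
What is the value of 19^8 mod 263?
86

Repeated squaring. Binary of 8 = 1000.
19^1 ≡ 19 (mod 263); 19^2 ≡ 98 (mod 263); 19^4 ≡ 136 (mod 263); 19^8 ≡ 86 (mod 263)
19^8 = 19^8 ≡ 86 (mod 263)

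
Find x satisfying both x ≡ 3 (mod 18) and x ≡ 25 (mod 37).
543

Using Chinese Remainder Theorem:
M = 18 × 37 = 666
M1 = 37, M2 = 18
y1 = 37^(-1) mod 18 = 1
y2 = 18^(-1) mod 37 = 35
x = (3×37×1 + 25×18×35) mod 666 = 543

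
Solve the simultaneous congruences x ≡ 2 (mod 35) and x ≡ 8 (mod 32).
72

Using Chinese Remainder Theorem:
M = 35 × 32 = 1120
M1 = 32, M2 = 35
y1 = 32^(-1) mod 35 = 23
y2 = 35^(-1) mod 32 = 11
x = (2×32×23 + 8×35×11) mod 1120 = 72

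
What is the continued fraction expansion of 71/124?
[0; 1, 1, 2, 1, 17]

Euclidean algorithm steps:
71 = 0 × 124 + 71
124 = 1 × 71 + 53
71 = 1 × 53 + 18
53 = 2 × 18 + 17
18 = 1 × 17 + 1
17 = 17 × 1 + 0
Continued fraction: [0; 1, 1, 2, 1, 17]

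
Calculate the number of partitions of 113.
851376628

p(n) counts ways to write n as a sum of positive integers (order ignored).
Euler's pentagonal recurrence: p(k) = p(k-1) + p(k-2) - p(k-5) - p(k-7) + p(k-12) + p(k-15) - ... (offsets j(3j∓1)/2, signs ++--, p(0)=1, p(<0)=0).
DP table for k = 0..112: p(0)=1, p(1)=1, p(2)=2, p(3)=3, p(4)=5, p(5)=7, p(6)=11, p(7)=15, p(8)=22, p(9)=30, p(10)=42, p(11)=56, p(12)=77, p(13)=101, p(14)=135, p(15)=176, p(16)=231, p(17)=297, p(18)=385, p(19)=490, p(20)=627, p(21)=792, p(22)=1002, p(23)=1255, p(24)=1575, p(25)=1958, p(26)=2436, p(27)=3010, p(28)=3718, p(29)=4565, p(30)=5604, p(31)=6842, p(32)=8349, p(33)=10143, p(34)=12310, p(35)=14883, p(36)=17977, p(37)=21637, p(38)=26015, p(39)=31185, p(40)=37338, p(41)=44583, p(42)=53174, p(43)=63261, p(44)=75175, p(45)=89134, p(46)=105558, p(47)=124754, p(48)=147273, p(49)=173525, p(50)=204226, p(51)=239943, p(52)=281589, p(53)=329931, p(54)=386155, p(55)=451276, p(56)=526823, p(57)=614154, p(58)=715220, p(59)=831820, p(60)=966467, p(61)=1121505, p(62)=1300156, p(63)=1505499, p(64)=1741630, p(65)=2012558, p(66)=2323520, p(67)=2679689, p(68)=3087735, p(69)=3554345, p(70)=4087968, p(71)=4697205, p(72)=5392783, p(73)=6185689, p(74)=7089500, p(75)=8118264, p(76)=9289091, p(77)=10619863, p(78)=12132164, p(79)=13848650, p(80)=15796476, p(81)=18004327, p(82)=20506255, p(83)=23338469, p(84)=26543660, p(85)=30167357, p(86)=34262962, p(87)=38887673, p(88)=44108109, p(89)=49995925, p(90)=56634173, p(91)=64112359, p(92)=72533807, p(93)=82010177, p(94)=92669720, p(95)=104651419, p(96)=118114304, p(97)=133230930, p(98)=150198136, p(99)=169229875, p(100)=190569292, p(101)=214481126, p(102)=241265379, p(103)=271248950, p(104)=304801365, p(105)=342325709, p(106)=384276336, p(107)=431149389, p(108)=483502844, p(109)=541946240, p(110)=607163746, p(111)=679903203, p(112)=761002156.
Final step: p(113) = p(112) + p(111) - p(108) - p(106) + p(101) + p(98) - p(91) - p(87) + p(78) + p(73) - p(62) - p(56) + p(43) + p(36) - p(21) - p(13)
= 761002156 + 679903203 - 483502844 - 384276336 + 214481126 + 150198136 - 64112359 - 38887673 + 12132164 + 6185689 - 1300156 - 526823 + 63261 + 17977 - 792 - 101
= 851376628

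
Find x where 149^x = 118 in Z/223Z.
33

Baby-step giant-step with step n = ⌈√223⌉ = 15.
Baby steps 149^j mod 223 (j:value) for j=0..14: 0:1, 1:149, 2:124, 3:190, 4:212, 5:145, 6:197, 7:140, 8:121, 9:189, 10:63, 11:21, 12:7, 13:151, 14:199.
Giant-step multiplier: 149^(-15) ≡ 149^(222-15) = 149^207 ≡ 195 (mod 223).
Giant steps γ_i = 118·195^i mod 223: γ_0=118, γ_1=41, γ_2=190 (in table at j=3).
x = i·n + j = 2·15 + 3 = 33.
Check: 149^33 ≡ 118 (mod 223).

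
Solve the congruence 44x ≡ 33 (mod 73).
x ≡ 19 (mod 73)

gcd(44, 73) = 1, which divides 33, so solutions exist.
Find 44^(-1) mod 73 by the extended Euclidean algorithm:
73 = 1 × 44 + 29  ⟹  29 = (1)·73 + (-1)·44
44 = 1 × 29 + 15  ⟹  15 = (-1)·73 + (2)·44
29 = 1 × 15 + 14  ⟹  14 = (2)·73 + (-3)·44
15 = 1 × 14 + 1  ⟹  1 = (-3)·73 + (5)·44
So (5)·44 ≡ 1 (mod 73), i.e. 44^(-1) ≡ 5 (mod 73).
x ≡ 5 × 33 = 165 ≡ 19 (mod 73).
Check: 44 × 19 = 836 ≡ 33 (mod 73).
Unique solution: x ≡ 19 (mod 73)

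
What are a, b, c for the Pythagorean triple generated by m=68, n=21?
(4183, 2856, 5065)

Euclid's formula: a = m² - n², b = 2mn, c = m² + n²
m = 68, n = 21
a = 68² - 21² = 4624 - 441 = 4183
b = 2 × 68 × 21 = 2856
c = 68² + 21² = 4624 + 441 = 5065
Verification: 4183² + 2856² = 17497489 + 8156736 = 25654225 = 5065² ✓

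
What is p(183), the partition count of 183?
896684817527

p(n) counts ways to write n as a sum of positive integers (order ignored).
Euler's pentagonal recurrence: p(k) = p(k-1) + p(k-2) - p(k-5) - p(k-7) + p(k-12) + p(k-15) - ... (offsets j(3j∓1)/2, signs ++--, p(0)=1, p(<0)=0).
DP table for k = 0..182: p(0)=1, p(1)=1, p(2)=2, p(3)=3, p(4)=5, p(5)=7, p(6)=11, p(7)=15, p(8)=22, p(9)=30, p(10)=42, p(11)=56, p(12)=77, p(13)=101, p(14)=135, p(15)=176, p(16)=231, p(17)=297, p(18)=385, p(19)=490, p(20)=627, p(21)=792, p(22)=1002, p(23)=1255, p(24)=1575, p(25)=1958, p(26)=2436, p(27)=3010, p(28)=3718, p(29)=4565, p(30)=5604, p(31)=6842, p(32)=8349, p(33)=10143, p(34)=12310, p(35)=14883, p(36)=17977, p(37)=21637, p(38)=26015, p(39)=31185, p(40)=37338, p(41)=44583, p(42)=53174, p(43)=63261, p(44)=75175, p(45)=89134, p(46)=105558, p(47)=124754, p(48)=147273, p(49)=173525, p(50)=204226, p(51)=239943, p(52)=281589, p(53)=329931, p(54)=386155, p(55)=451276, p(56)=526823, p(57)=614154, p(58)=715220, p(59)=831820, p(60)=966467, p(61)=1121505, p(62)=1300156, p(63)=1505499, p(64)=1741630, p(65)=2012558, p(66)=2323520, p(67)=2679689, p(68)=3087735, p(69)=3554345, p(70)=4087968, p(71)=4697205, p(72)=5392783, p(73)=6185689, p(74)=7089500, p(75)=8118264, p(76)=9289091, p(77)=10619863, p(78)=12132164, p(79)=13848650, p(80)=15796476, p(81)=18004327, p(82)=20506255, p(83)=23338469, p(84)=26543660, p(85)=30167357, p(86)=34262962, p(87)=38887673, p(88)=44108109, p(89)=49995925, p(90)=56634173, p(91)=64112359, p(92)=72533807, p(93)=82010177, p(94)=92669720, p(95)=104651419, p(96)=118114304, p(97)=133230930, p(98)=150198136, p(99)=169229875, p(100)=190569292, p(101)=214481126, p(102)=241265379, p(103)=271248950, p(104)=304801365, p(105)=342325709, p(106)=384276336, p(107)=431149389, p(108)=483502844, p(109)=541946240, p(110)=607163746, p(111)=679903203, p(112)=761002156, p(113)=851376628, p(114)=952050665, p(115)=1064144451, p(116)=1188908248, p(117)=1327710076, p(118)=1482074143, p(119)=1653668665, p(120)=1844349560, p(121)=2056148051, p(122)=2291320912, p(123)=2552338241, p(124)=2841940500, p(125)=3163127352, p(126)=3519222692, p(127)=3913864295, p(128)=4351078600, p(129)=4835271870, p(130)=5371315400, p(131)=5964539504, p(132)=6620830889, p(133)=7346629512, p(134)=8149040695, p(135)=9035836076, p(136)=10015581680, p(137)=11097645016, p(138)=12292341831, p(139)=13610949895, p(140)=15065878135, p(141)=16670689208, p(142)=18440293320, p(143)=20390982757, p(144)=22540654445, p(145)=24908858009, p(146)=27517052599, p(147)=30388671978, p(148)=33549419497, p(149)=37027355200, p(150)=40853235313, p(151)=45060624582, p(152)=49686288421, p(153)=54770336324, p(154)=60356673280, p(155)=66493182097, p(156)=73232243759, p(157)=80630964769, p(158)=88751778802, p(159)=97662728555, p(160)=107438159466, p(161)=118159068427, p(162)=129913904637, p(163)=142798995930, p(164)=156919475295, p(165)=172389800255, p(166)=189334822579, p(167)=207890420102, p(168)=228204732751, p(169)=250438925115, p(170)=274768617130, p(171)=301384802048, p(172)=330495499613, p(173)=362326859895, p(174)=397125074750, p(175)=435157697830, p(176)=476715857290, p(177)=522115831195, p(178)=571701605655, p(179)=625846753120, p(180)=684957390936, p(181)=749474411781, p(182)=819876908323.
Final step: p(183) = p(182) + p(181) - p(178) - p(176) + p(171) + p(168) - p(161) - p(157) + p(148) + p(143) - p(132) - p(126) + p(113) + p(106) - p(91) - p(83) + p(66) + p(57) - p(38) - p(28) + p(7)
= 819876908323 + 749474411781 - 571701605655 - 476715857290 + 301384802048 + 228204732751 - 118159068427 - 80630964769 + 33549419497 + 20390982757 - 6620830889 - 3519222692 + 851376628 + 384276336 - 64112359 - 23338469 + 2323520 + 614154 - 26015 - 3718 + 15
= 896684817527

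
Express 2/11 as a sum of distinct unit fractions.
1/6 + 1/66

Greedy algorithm:
2/11: ceiling(11/2) = 6, use 1/6
1/66: ceiling(66/1) = 66, use 1/66
Result: 2/11 = 1/6 + 1/66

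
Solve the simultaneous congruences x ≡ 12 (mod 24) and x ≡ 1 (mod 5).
36

Using Chinese Remainder Theorem:
M = 24 × 5 = 120
M1 = 5, M2 = 24
y1 = 5^(-1) mod 24 = 5
y2 = 24^(-1) mod 5 = 4
x = (12×5×5 + 1×24×4) mod 120 = 36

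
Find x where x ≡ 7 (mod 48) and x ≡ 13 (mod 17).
727

Using Chinese Remainder Theorem:
M = 48 × 17 = 816
M1 = 17, M2 = 48
y1 = 17^(-1) mod 48 = 17
y2 = 48^(-1) mod 17 = 11
x = (7×17×17 + 13×48×11) mod 816 = 727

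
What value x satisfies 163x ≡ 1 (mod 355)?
257

gcd(163, 355) = 1, so the inverse exists.
Extended Euclidean algorithm on (355, 163):
355 = 2 × 163 + 29  ⟹  29 = (1)·355 + (-2)·163
163 = 5 × 29 + 18  ⟹  18 = (-5)·355 + (11)·163
29 = 1 × 18 + 11  ⟹  11 = (6)·355 + (-13)·163
18 = 1 × 11 + 7  ⟹  7 = (-11)·355 + (24)·163
11 = 1 × 7 + 4  ⟹  4 = (17)·355 + (-37)·163
7 = 1 × 4 + 3  ⟹  3 = (-28)·355 + (61)·163
4 = 1 × 3 + 1  ⟹  1 = (45)·355 + (-98)·163
So (-98)·163 ≡ 1 (mod 355), i.e. 163^(-1) ≡ -98 ≡ 257 (mod 355).
Check: 163 × 257 = 41891 ≡ 1 (mod 355)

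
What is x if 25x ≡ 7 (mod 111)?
x ≡ 58 (mod 111)

gcd(25, 111) = 1, which divides 7, so solutions exist.
Find 25^(-1) mod 111 by the extended Euclidean algorithm:
111 = 4 × 25 + 11  ⟹  11 = (1)·111 + (-4)·25
25 = 2 × 11 + 3  ⟹  3 = (-2)·111 + (9)·25
11 = 3 × 3 + 2  ⟹  2 = (7)·111 + (-31)·25
3 = 1 × 2 + 1  ⟹  1 = (-9)·111 + (40)·25
So (40)·25 ≡ 1 (mod 111), i.e. 25^(-1) ≡ 40 (mod 111).
x ≡ 40 × 7 = 280 ≡ 58 (mod 111).
Check: 25 × 58 = 1450 ≡ 7 (mod 111).
Unique solution: x ≡ 58 (mod 111)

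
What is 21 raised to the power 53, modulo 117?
99

Repeated squaring. Binary of 53 = 110101.
21^1 ≡ 21 (mod 117); 21^2 ≡ 90 (mod 117); 21^4 ≡ 27 (mod 117); 21^8 ≡ 27 (mod 117); 21^16 ≡ 27 (mod 117); 21^32 ≡ 27 (mod 117)
21^53 = 21^1 × 21^4 × 21^16 × 21^32 ≡ 99 (mod 117)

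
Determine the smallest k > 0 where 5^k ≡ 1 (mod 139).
69

139 is prime, so ord(5) divides φ(139) = 138.
Divisors of 138: 1, 2, 3, 6, 23, 46, 69, 138.
Repeated squaring: 5^1 ≡ 5, 5^2 ≡ 25, 5^4 ≡ 69, 5^8 ≡ 35, 5^16 ≡ 113, 5^32 ≡ 120, 5^64 ≡ 83, 5^128 ≡ 78 (mod 139).
Test 5^d mod 139 for each divisor d in increasing order:
5^1 ≡ 5
5^2 ≡ 25
5^3 = 5^2·5^1 ≡ 125
5^6 = 5^4·5^2 ≡ 57
5^23 = 5^16·5^4·5^2·5^1 ≡ 96
5^46 = 5^32·5^8·5^4·5^2 ≡ 42
5^69 = 5^64·5^4·5^1 ≡ 1  ← first divisor giving 1
The order is 69.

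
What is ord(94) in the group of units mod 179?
178

179 is prime, so ord(94) divides φ(179) = 178.
Divisors of 178: 1, 2, 89, 178.
Repeated squaring: 94^1 ≡ 94, 94^2 ≡ 65, 94^4 ≡ 108, 94^8 ≡ 29, 94^16 ≡ 125, 94^32 ≡ 52, 94^64 ≡ 19, 94^128 ≡ 3 (mod 179).
Test 94^d mod 179 for each divisor d in increasing order:
94^1 ≡ 94
94^2 ≡ 65
94^89 = 94^64·94^16·94^8·94^1 ≡ 178
94^178 = 94^128·94^32·94^16·94^2 ≡ 1  ← first divisor giving 1
The order is 178.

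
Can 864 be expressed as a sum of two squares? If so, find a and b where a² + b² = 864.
Not possible

Factorization: 864 = 2^5 × 3^3
By Fermat: n is sum of two squares iff every prime p ≡ 3 (mod 4) appears to even power.
Prime(s) ≡ 3 (mod 4) with odd exponent: [(3, 3)]
Therefore 864 cannot be expressed as a² + b².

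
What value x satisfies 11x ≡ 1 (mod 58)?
37

gcd(11, 58) = 1, so the inverse exists.
Extended Euclidean algorithm on (58, 11):
58 = 5 × 11 + 3  ⟹  3 = (1)·58 + (-5)·11
11 = 3 × 3 + 2  ⟹  2 = (-3)·58 + (16)·11
3 = 1 × 2 + 1  ⟹  1 = (4)·58 + (-21)·11
So (-21)·11 ≡ 1 (mod 58), i.e. 11^(-1) ≡ -21 ≡ 37 (mod 58).
Check: 11 × 37 = 407 ≡ 1 (mod 58)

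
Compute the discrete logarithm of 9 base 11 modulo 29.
6

Baby-step giant-step with step n = ⌈√29⌉ = 6.
Baby steps 11^j mod 29 (j:value) for j=0..5: 0:1, 1:11, 2:5, 3:26, 4:25, 5:14.
Giant-step multiplier: 11^(-6) ≡ 11^(28-6) = 11^22 ≡ 13 (mod 29).
Giant steps γ_i = 9·13^i mod 29: γ_0=9, γ_1=1 (in table at j=0).
x = i·n + j = 1·6 + 0 = 6.
Check: 11^6 ≡ 9 (mod 29).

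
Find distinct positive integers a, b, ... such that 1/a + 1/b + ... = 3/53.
1/18 + 1/954

Greedy algorithm:
3/53: ceiling(53/3) = 18, use 1/18
1/954: ceiling(954/1) = 954, use 1/954
Result: 3/53 = 1/18 + 1/954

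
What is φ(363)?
220

363 = 3 × 11^2
φ(n) = n × ∏(1 - 1/p) for each prime p dividing n
φ(363) = 363 × (1 - 1/3) × (1 - 1/11) = 220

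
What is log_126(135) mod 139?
41

Baby-step giant-step with step n = ⌈√139⌉ = 12.
Baby steps 126^j mod 139 (j:value) for j=0..11: 0:1, 1:126, 2:30, 3:27, 4:66, 5:115, 6:34, 7:114, 8:47, 9:84, 10:20, 11:18.
Giant-step multiplier: 126^(-12) ≡ 126^(138-12) = 126^126 ≡ 79 (mod 139).
Giant steps γ_i = 135·79^i mod 139: γ_0=135, γ_1=101, γ_2=56, γ_3=115 (in table at j=5).
x = i·n + j = 3·12 + 5 = 41.
Check: 126^41 ≡ 135 (mod 139).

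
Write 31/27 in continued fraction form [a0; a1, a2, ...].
[1; 6, 1, 3]

Euclidean algorithm steps:
31 = 1 × 27 + 4
27 = 6 × 4 + 3
4 = 1 × 3 + 1
3 = 3 × 1 + 0
Continued fraction: [1; 6, 1, 3]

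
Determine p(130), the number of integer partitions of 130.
5371315400

p(n) counts ways to write n as a sum of positive integers (order ignored).
Euler's pentagonal recurrence: p(k) = p(k-1) + p(k-2) - p(k-5) - p(k-7) + p(k-12) + p(k-15) - ... (offsets j(3j∓1)/2, signs ++--, p(0)=1, p(<0)=0).
DP table for k = 0..129: p(0)=1, p(1)=1, p(2)=2, p(3)=3, p(4)=5, p(5)=7, p(6)=11, p(7)=15, p(8)=22, p(9)=30, p(10)=42, p(11)=56, p(12)=77, p(13)=101, p(14)=135, p(15)=176, p(16)=231, p(17)=297, p(18)=385, p(19)=490, p(20)=627, p(21)=792, p(22)=1002, p(23)=1255, p(24)=1575, p(25)=1958, p(26)=2436, p(27)=3010, p(28)=3718, p(29)=4565, p(30)=5604, p(31)=6842, p(32)=8349, p(33)=10143, p(34)=12310, p(35)=14883, p(36)=17977, p(37)=21637, p(38)=26015, p(39)=31185, p(40)=37338, p(41)=44583, p(42)=53174, p(43)=63261, p(44)=75175, p(45)=89134, p(46)=105558, p(47)=124754, p(48)=147273, p(49)=173525, p(50)=204226, p(51)=239943, p(52)=281589, p(53)=329931, p(54)=386155, p(55)=451276, p(56)=526823, p(57)=614154, p(58)=715220, p(59)=831820, p(60)=966467, p(61)=1121505, p(62)=1300156, p(63)=1505499, p(64)=1741630, p(65)=2012558, p(66)=2323520, p(67)=2679689, p(68)=3087735, p(69)=3554345, p(70)=4087968, p(71)=4697205, p(72)=5392783, p(73)=6185689, p(74)=7089500, p(75)=8118264, p(76)=9289091, p(77)=10619863, p(78)=12132164, p(79)=13848650, p(80)=15796476, p(81)=18004327, p(82)=20506255, p(83)=23338469, p(84)=26543660, p(85)=30167357, p(86)=34262962, p(87)=38887673, p(88)=44108109, p(89)=49995925, p(90)=56634173, p(91)=64112359, p(92)=72533807, p(93)=82010177, p(94)=92669720, p(95)=104651419, p(96)=118114304, p(97)=133230930, p(98)=150198136, p(99)=169229875, p(100)=190569292, p(101)=214481126, p(102)=241265379, p(103)=271248950, p(104)=304801365, p(105)=342325709, p(106)=384276336, p(107)=431149389, p(108)=483502844, p(109)=541946240, p(110)=607163746, p(111)=679903203, p(112)=761002156, p(113)=851376628, p(114)=952050665, p(115)=1064144451, p(116)=1188908248, p(117)=1327710076, p(118)=1482074143, p(119)=1653668665, p(120)=1844349560, p(121)=2056148051, p(122)=2291320912, p(123)=2552338241, p(124)=2841940500, p(125)=3163127352, p(126)=3519222692, p(127)=3913864295, p(128)=4351078600, p(129)=4835271870.
Final step: p(130) = p(129) + p(128) - p(125) - p(123) + p(118) + p(115) - p(108) - p(104) + p(95) + p(90) - p(79) - p(73) + p(60) + p(53) - p(38) - p(30) + p(13) + p(4)
= 4835271870 + 4351078600 - 3163127352 - 2552338241 + 1482074143 + 1064144451 - 483502844 - 304801365 + 104651419 + 56634173 - 13848650 - 6185689 + 966467 + 329931 - 26015 - 5604 + 101 + 5
= 5371315400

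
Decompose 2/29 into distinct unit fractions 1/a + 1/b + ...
1/15 + 1/435

Greedy algorithm:
2/29: ceiling(29/2) = 15, use 1/15
1/435: ceiling(435/1) = 435, use 1/435
Result: 2/29 = 1/15 + 1/435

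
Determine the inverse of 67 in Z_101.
98

gcd(67, 101) = 1, so the inverse exists.
Extended Euclidean algorithm on (101, 67):
101 = 1 × 67 + 34  ⟹  34 = (1)·101 + (-1)·67
67 = 1 × 34 + 33  ⟹  33 = (-1)·101 + (2)·67
34 = 1 × 33 + 1  ⟹  1 = (2)·101 + (-3)·67
So (-3)·67 ≡ 1 (mod 101), i.e. 67^(-1) ≡ -3 ≡ 98 (mod 101).
Check: 67 × 98 = 6566 ≡ 1 (mod 101)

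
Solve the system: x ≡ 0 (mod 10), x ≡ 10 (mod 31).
10

Using Chinese Remainder Theorem:
M = 10 × 31 = 310
M1 = 31, M2 = 10
y1 = 31^(-1) mod 10 = 1
y2 = 10^(-1) mod 31 = 28
x = (0×31×1 + 10×10×28) mod 310 = 10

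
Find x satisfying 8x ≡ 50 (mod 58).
x ≡ 28 (mod 29)

gcd(8, 58) = 2, which divides 50, so solutions exist.
Divide through by 2: 4x ≡ 25 (mod 29).
Find 4^(-1) mod 29 by the extended Euclidean algorithm:
29 = 7 × 4 + 1  ⟹  1 = (1)·29 + (-7)·4
So (-7)·4 ≡ 1 (mod 29), i.e. 4^(-1) ≡ -7 ≡ 22 (mod 29).
x ≡ 22 × 25 = 550 ≡ 28 (mod 29).
Check: 8 × 28 = 224 ≡ 50 (mod 58).
x ≡ 28 (mod 29), giving 2 solutions mod 58.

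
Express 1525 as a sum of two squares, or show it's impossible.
2² + 39² (a=2, b=39)

Factorization: 1525 = 5^2 × 61
By Fermat: n is sum of two squares iff every prime p ≡ 3 (mod 4) appears to even power.
All primes ≡ 3 (mod 4) appear to even power.
Search a = 0, 1, 2, … for 1525 - a² a perfect square: first hit at a = 2: 1525 - 4 = 1521 = 39².
1525 = 2² + 39² = 4 + 1521 ✓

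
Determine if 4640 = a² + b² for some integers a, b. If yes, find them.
4² + 68² (a=4, b=68)

Factorization: 4640 = 2^5 × 5 × 29
By Fermat: n is sum of two squares iff every prime p ≡ 3 (mod 4) appears to even power.
All primes ≡ 3 (mod 4) appear to even power.
Search a = 0, 1, 2, … for 4640 - a² a perfect square: first hit at a = 4: 4640 - 16 = 4624 = 68².
4640 = 4² + 68² = 16 + 4624 ✓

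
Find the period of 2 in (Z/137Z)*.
68

137 is prime, so ord(2) divides φ(137) = 136.
Divisors of 136: 1, 2, 4, 8, 17, 34, 68, 136.
Repeated squaring: 2^1 ≡ 2, 2^2 ≡ 4, 2^4 ≡ 16, 2^8 ≡ 119, 2^16 ≡ 50, 2^32 ≡ 34, 2^64 ≡ 60, 2^128 ≡ 38 (mod 137).
Test 2^d mod 137 for each divisor d in increasing order:
2^1 ≡ 2
2^2 ≡ 4
2^4 ≡ 16
2^8 ≡ 119
2^17 = 2^16·2^1 ≡ 100
2^34 = 2^32·2^2 ≡ 136
2^68 = 2^64·2^4 ≡ 1  ← first divisor giving 1
The order is 68.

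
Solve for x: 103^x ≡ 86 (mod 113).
13

Baby-step giant-step with step n = ⌈√113⌉ = 11.
Baby steps 103^j mod 113 (j:value) for j=0..10: 0:1, 1:103, 2:100, 3:17, 4:56, 5:5, 6:63, 7:48, 8:85, 9:54, 10:25.
Giant-step multiplier: 103^(-11) ≡ 103^(112-11) = 103^101 ≡ 80 (mod 113).
Giant steps γ_i = 86·80^i mod 113: γ_0=86, γ_1=100 (in table at j=2).
x = i·n + j = 1·11 + 2 = 13.
Check: 103^13 ≡ 86 (mod 113).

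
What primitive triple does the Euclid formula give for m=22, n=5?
(459, 220, 509)

Euclid's formula: a = m² - n², b = 2mn, c = m² + n²
m = 22, n = 5
a = 22² - 5² = 484 - 25 = 459
b = 2 × 22 × 5 = 220
c = 22² + 5² = 484 + 25 = 509
Verification: 459² + 220² = 210681 + 48400 = 259081 = 509² ✓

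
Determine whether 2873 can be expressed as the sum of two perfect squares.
8² + 53² (a=8, b=53)

Factorization: 2873 = 13^2 × 17
By Fermat: n is sum of two squares iff every prime p ≡ 3 (mod 4) appears to even power.
All primes ≡ 3 (mod 4) appear to even power.
Search a = 0, 1, 2, … for 2873 - a² a perfect square: first hit at a = 8: 2873 - 64 = 2809 = 53².
2873 = 8² + 53² = 64 + 2809 ✓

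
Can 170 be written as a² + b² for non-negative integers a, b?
1² + 13² (a=1, b=13)

Factorization: 170 = 2 × 5 × 17
By Fermat: n is sum of two squares iff every prime p ≡ 3 (mod 4) appears to even power.
All primes ≡ 3 (mod 4) appear to even power.
Search a = 0, 1, 2, … for 170 - a² a perfect square: first hit at a = 1: 170 - 1 = 169 = 13².
170 = 1² + 13² = 1 + 169 ✓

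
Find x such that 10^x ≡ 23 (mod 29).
24

Baby-step giant-step with step n = ⌈√29⌉ = 6.
Baby steps 10^j mod 29 (j:value) for j=0..5: 0:1, 1:10, 2:13, 3:14, 4:24, 5:8.
Giant-step multiplier: 10^(-6) ≡ 10^(28-6) = 10^22 ≡ 4 (mod 29).
Giant steps γ_i = 23·4^i mod 29: γ_0=23, γ_1=5, γ_2=20, γ_3=22, γ_4=1 (in table at j=0).
x = i·n + j = 4·6 + 0 = 24.
Check: 10^24 ≡ 23 (mod 29).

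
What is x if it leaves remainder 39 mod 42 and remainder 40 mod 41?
81

Using Chinese Remainder Theorem:
M = 42 × 41 = 1722
M1 = 41, M2 = 42
y1 = 41^(-1) mod 42 = 41
y2 = 42^(-1) mod 41 = 1
x = (39×41×41 + 40×42×1) mod 1722 = 81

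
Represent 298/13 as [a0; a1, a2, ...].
[22; 1, 12]

Euclidean algorithm steps:
298 = 22 × 13 + 12
13 = 1 × 12 + 1
12 = 12 × 1 + 0
Continued fraction: [22; 1, 12]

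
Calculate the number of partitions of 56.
526823

p(n) counts ways to write n as a sum of positive integers (order ignored).
Euler's pentagonal recurrence: p(k) = p(k-1) + p(k-2) - p(k-5) - p(k-7) + p(k-12) + p(k-15) - ... (offsets j(3j∓1)/2, signs ++--, p(0)=1, p(<0)=0).
DP table for k = 0..55: p(0)=1, p(1)=1, p(2)=2, p(3)=3, p(4)=5, p(5)=7, p(6)=11, p(7)=15, p(8)=22, p(9)=30, p(10)=42, p(11)=56, p(12)=77, p(13)=101, p(14)=135, p(15)=176, p(16)=231, p(17)=297, p(18)=385, p(19)=490, p(20)=627, p(21)=792, p(22)=1002, p(23)=1255, p(24)=1575, p(25)=1958, p(26)=2436, p(27)=3010, p(28)=3718, p(29)=4565, p(30)=5604, p(31)=6842, p(32)=8349, p(33)=10143, p(34)=12310, p(35)=14883, p(36)=17977, p(37)=21637, p(38)=26015, p(39)=31185, p(40)=37338, p(41)=44583, p(42)=53174, p(43)=63261, p(44)=75175, p(45)=89134, p(46)=105558, p(47)=124754, p(48)=147273, p(49)=173525, p(50)=204226, p(51)=239943, p(52)=281589, p(53)=329931, p(54)=386155, p(55)=451276.
Final step: p(56) = p(55) + p(54) - p(51) - p(49) + p(44) + p(41) - p(34) - p(30) + p(21) + p(16) - p(5)
= 451276 + 386155 - 239943 - 173525 + 75175 + 44583 - 12310 - 5604 + 792 + 231 - 7
= 526823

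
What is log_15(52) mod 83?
77

Baby-step giant-step with step n = ⌈√83⌉ = 10.
Baby steps 15^j mod 83 (j:value) for j=0..9: 0:1, 1:15, 2:59, 3:55, 4:78, 5:8, 6:37, 7:57, 8:25, 9:43.
Giant-step multiplier: 15^(-10) ≡ 15^(82-10) = 15^72 ≡ 48 (mod 83).
Giant steps γ_i = 52·48^i mod 83: γ_0=52, γ_1=6, γ_2=39, γ_3=46, γ_4=50, γ_5=76, γ_6=79, γ_7=57 (in table at j=7).
x = i·n + j = 7·10 + 7 = 77.
Check: 15^77 ≡ 52 (mod 83).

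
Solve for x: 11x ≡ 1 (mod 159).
29

gcd(11, 159) = 1, so the inverse exists.
Extended Euclidean algorithm on (159, 11):
159 = 14 × 11 + 5  ⟹  5 = (1)·159 + (-14)·11
11 = 2 × 5 + 1  ⟹  1 = (-2)·159 + (29)·11
So (29)·11 ≡ 1 (mod 159), i.e. 11^(-1) ≡ 29 (mod 159).
Check: 11 × 29 = 319 ≡ 1 (mod 159)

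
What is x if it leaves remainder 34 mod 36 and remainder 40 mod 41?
286

Using Chinese Remainder Theorem:
M = 36 × 41 = 1476
M1 = 41, M2 = 36
y1 = 41^(-1) mod 36 = 29
y2 = 36^(-1) mod 41 = 8
x = (34×41×29 + 40×36×8) mod 1476 = 286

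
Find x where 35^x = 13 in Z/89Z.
73

Baby-step giant-step with step n = ⌈√89⌉ = 10.
Baby steps 35^j mod 89 (j:value) for j=0..9: 0:1, 1:35, 2:68, 3:66, 4:85, 5:38, 6:84, 7:3, 8:16, 9:26.
Giant-step multiplier: 35^(-10) ≡ 35^(88-10) = 35^78 ≡ 49 (mod 89).
Giant steps γ_i = 13·49^i mod 89: γ_0=13, γ_1=14, γ_2=63, γ_3=61, γ_4=52, γ_5=56, γ_6=74, γ_7=66 (in table at j=3).
x = i·n + j = 7·10 + 3 = 73.
Check: 35^73 ≡ 13 (mod 89).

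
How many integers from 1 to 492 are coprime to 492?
160

492 = 2^2 × 3 × 41
φ(n) = n × ∏(1 - 1/p) for each prime p dividing n
φ(492) = 492 × (1 - 1/2) × (1 - 1/3) × (1 - 1/41) = 160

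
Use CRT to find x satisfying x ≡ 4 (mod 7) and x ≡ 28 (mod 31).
214

Using Chinese Remainder Theorem:
M = 7 × 31 = 217
M1 = 31, M2 = 7
y1 = 31^(-1) mod 7 = 5
y2 = 7^(-1) mod 31 = 9
x = (4×31×5 + 28×7×9) mod 217 = 214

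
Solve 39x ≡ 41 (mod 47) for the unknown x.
x ≡ 36 (mod 47)

gcd(39, 47) = 1, which divides 41, so solutions exist.
Find 39^(-1) mod 47 by the extended Euclidean algorithm:
47 = 1 × 39 + 8  ⟹  8 = (1)·47 + (-1)·39
39 = 4 × 8 + 7  ⟹  7 = (-4)·47 + (5)·39
8 = 1 × 7 + 1  ⟹  1 = (5)·47 + (-6)·39
So (-6)·39 ≡ 1 (mod 47), i.e. 39^(-1) ≡ -6 ≡ 41 (mod 47).
x ≡ 41 × 41 = 1681 ≡ 36 (mod 47).
Check: 39 × 36 = 1404 ≡ 41 (mod 47).
Unique solution: x ≡ 36 (mod 47)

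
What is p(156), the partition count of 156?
73232243759

p(n) counts ways to write n as a sum of positive integers (order ignored).
Euler's pentagonal recurrence: p(k) = p(k-1) + p(k-2) - p(k-5) - p(k-7) + p(k-12) + p(k-15) - ... (offsets j(3j∓1)/2, signs ++--, p(0)=1, p(<0)=0).
DP table for k = 0..155: p(0)=1, p(1)=1, p(2)=2, p(3)=3, p(4)=5, p(5)=7, p(6)=11, p(7)=15, p(8)=22, p(9)=30, p(10)=42, p(11)=56, p(12)=77, p(13)=101, p(14)=135, p(15)=176, p(16)=231, p(17)=297, p(18)=385, p(19)=490, p(20)=627, p(21)=792, p(22)=1002, p(23)=1255, p(24)=1575, p(25)=1958, p(26)=2436, p(27)=3010, p(28)=3718, p(29)=4565, p(30)=5604, p(31)=6842, p(32)=8349, p(33)=10143, p(34)=12310, p(35)=14883, p(36)=17977, p(37)=21637, p(38)=26015, p(39)=31185, p(40)=37338, p(41)=44583, p(42)=53174, p(43)=63261, p(44)=75175, p(45)=89134, p(46)=105558, p(47)=124754, p(48)=147273, p(49)=173525, p(50)=204226, p(51)=239943, p(52)=281589, p(53)=329931, p(54)=386155, p(55)=451276, p(56)=526823, p(57)=614154, p(58)=715220, p(59)=831820, p(60)=966467, p(61)=1121505, p(62)=1300156, p(63)=1505499, p(64)=1741630, p(65)=2012558, p(66)=2323520, p(67)=2679689, p(68)=3087735, p(69)=3554345, p(70)=4087968, p(71)=4697205, p(72)=5392783, p(73)=6185689, p(74)=7089500, p(75)=8118264, p(76)=9289091, p(77)=10619863, p(78)=12132164, p(79)=13848650, p(80)=15796476, p(81)=18004327, p(82)=20506255, p(83)=23338469, p(84)=26543660, p(85)=30167357, p(86)=34262962, p(87)=38887673, p(88)=44108109, p(89)=49995925, p(90)=56634173, p(91)=64112359, p(92)=72533807, p(93)=82010177, p(94)=92669720, p(95)=104651419, p(96)=118114304, p(97)=133230930, p(98)=150198136, p(99)=169229875, p(100)=190569292, p(101)=214481126, p(102)=241265379, p(103)=271248950, p(104)=304801365, p(105)=342325709, p(106)=384276336, p(107)=431149389, p(108)=483502844, p(109)=541946240, p(110)=607163746, p(111)=679903203, p(112)=761002156, p(113)=851376628, p(114)=952050665, p(115)=1064144451, p(116)=1188908248, p(117)=1327710076, p(118)=1482074143, p(119)=1653668665, p(120)=1844349560, p(121)=2056148051, p(122)=2291320912, p(123)=2552338241, p(124)=2841940500, p(125)=3163127352, p(126)=3519222692, p(127)=3913864295, p(128)=4351078600, p(129)=4835271870, p(130)=5371315400, p(131)=5964539504, p(132)=6620830889, p(133)=7346629512, p(134)=8149040695, p(135)=9035836076, p(136)=10015581680, p(137)=11097645016, p(138)=12292341831, p(139)=13610949895, p(140)=15065878135, p(141)=16670689208, p(142)=18440293320, p(143)=20390982757, p(144)=22540654445, p(145)=24908858009, p(146)=27517052599, p(147)=30388671978, p(148)=33549419497, p(149)=37027355200, p(150)=40853235313, p(151)=45060624582, p(152)=49686288421, p(153)=54770336324, p(154)=60356673280, p(155)=66493182097.
Final step: p(156) = p(155) + p(154) - p(151) - p(149) + p(144) + p(141) - p(134) - p(130) + p(121) + p(116) - p(105) - p(99) + p(86) + p(79) - p(64) - p(56) + p(39) + p(30) - p(11) - p(1)
= 66493182097 + 60356673280 - 45060624582 - 37027355200 + 22540654445 + 16670689208 - 8149040695 - 5371315400 + 2056148051 + 1188908248 - 342325709 - 169229875 + 34262962 + 13848650 - 1741630 - 526823 + 31185 + 5604 - 56 - 1
= 73232243759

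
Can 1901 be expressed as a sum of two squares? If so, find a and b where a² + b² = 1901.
26² + 35² (a=26, b=35)

Factorization: 1901 = 1901
By Fermat: n is sum of two squares iff every prime p ≡ 3 (mod 4) appears to even power.
All primes ≡ 3 (mod 4) appear to even power.
Search a = 0, 1, 2, … for 1901 - a² a perfect square: first hit at a = 26: 1901 - 676 = 1225 = 35².
1901 = 26² + 35² = 676 + 1225 ✓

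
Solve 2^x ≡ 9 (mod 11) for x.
6

Baby-step giant-step with step n = ⌈√11⌉ = 4.
Baby steps 2^j mod 11 (j:value) for j=0..3: 0:1, 1:2, 2:4, 3:8.
Giant-step multiplier: 2^(-4) ≡ 2^(10-4) = 2^6 ≡ 9 (mod 11).
Giant steps γ_i = 9·9^i mod 11: γ_0=9, γ_1=4 (in table at j=2).
x = i·n + j = 1·4 + 2 = 6.
Check: 2^6 ≡ 9 (mod 11).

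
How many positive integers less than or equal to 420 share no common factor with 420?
96

420 = 2^2 × 3 × 5 × 7
φ(n) = n × ∏(1 - 1/p) for each prime p dividing n
φ(420) = 420 × (1 - 1/2) × (1 - 1/3) × (1 - 1/5) × (1 - 1/7) = 96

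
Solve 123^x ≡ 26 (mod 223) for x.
33

Baby-step giant-step with step n = ⌈√223⌉ = 15.
Baby steps 123^j mod 223 (j:value) for j=0..14: 0:1, 1:123, 2:188, 3:155, 4:110, 5:150, 6:164, 7:102, 8:58, 9:221, 10:200, 11:70, 12:136, 13:3, 14:146.
Giant-step multiplier: 123^(-15) ≡ 123^(222-15) = 123^207 ≡ 206 (mod 223).
Giant steps γ_i = 26·206^i mod 223: γ_0=26, γ_1=4, γ_2=155 (in table at j=3).
x = i·n + j = 2·15 + 3 = 33.
Check: 123^33 ≡ 26 (mod 223).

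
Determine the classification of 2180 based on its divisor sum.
abundant

Proper divisors of 2180: sum = 1 + 2 + 4 + 5 + 10 + 20 + 109 + 218 + 436 + 545 + 1090 = 2440
Since 2440 > 2180, 2180 is abundant.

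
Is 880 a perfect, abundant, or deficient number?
abundant

Proper divisors of 880: sum = 1 + 2 + 4 + 5 + 8 + 10 + 11 + 16 + ... + 110 + 176 + 220 + 440 (19 divisors) = 1352
Since 1352 > 880, 880 is abundant.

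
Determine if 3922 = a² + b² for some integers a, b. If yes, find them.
21² + 59² (a=21, b=59)

Factorization: 3922 = 2 × 37 × 53
By Fermat: n is sum of two squares iff every prime p ≡ 3 (mod 4) appears to even power.
All primes ≡ 3 (mod 4) appear to even power.
Search a = 0, 1, 2, … for 3922 - a² a perfect square: first hit at a = 21: 3922 - 441 = 3481 = 59².
3922 = 21² + 59² = 441 + 3481 ✓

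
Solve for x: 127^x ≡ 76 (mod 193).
105

Baby-step giant-step with step n = ⌈√193⌉ = 14.
Baby steps 127^j mod 193 (j:value) for j=0..13: 0:1, 1:127, 2:110, 3:74, 4:134, 5:34, 6:72, 7:73, 8:7, 9:117, 10:191, 11:132, 12:166, 13:45.
Giant-step multiplier: 127^(-14) ≡ 127^(192-14) = 127^178 ≡ 18 (mod 193).
Giant steps γ_i = 76·18^i mod 193: γ_0=76, γ_1=17, γ_2=113, γ_3=104, γ_4=135, γ_5=114, γ_6=122, γ_7=73 (in table at j=7).
x = i·n + j = 7·14 + 7 = 105.
Check: 127^105 ≡ 76 (mod 193).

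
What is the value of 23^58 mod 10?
9

Repeated squaring. Binary of 58 = 111010.
23^1 ≡ 3 (mod 10); 23^2 ≡ 9 (mod 10); 23^4 ≡ 1 (mod 10); 23^8 ≡ 1 (mod 10); 23^16 ≡ 1 (mod 10); 23^32 ≡ 1 (mod 10)
23^58 = 23^2 × 23^8 × 23^16 × 23^32 ≡ 9 (mod 10)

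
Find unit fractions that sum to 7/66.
1/10 + 1/165

Greedy algorithm:
7/66: ceiling(66/7) = 10, use 1/10
1/165: ceiling(165/1) = 165, use 1/165
Result: 7/66 = 1/10 + 1/165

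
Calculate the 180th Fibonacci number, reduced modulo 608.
304

Matrix identity: Q^n = [[F_(n+1), F_n], [F_n, F_(n-1)]] with Q = [[1,1],[1,0]].
n = 180 = 10110100₂. Square-and-multiply, entries mod 608:
Q^1 = [[1,1],[1,0]]
Q^2 = (Q^1)² = [[2,1],[1,1]]
Q^5 = (Q^2)²·Q = [[8,5],[5,3]]
Q^11 = (Q^5)²·Q = [[144,89],[89,55]]
Q^22 = (Q^11)² = [[81,79],[79,2]]
Q^45 = (Q^22)²·Q = [[511,34],[34,477]]
Q^90 = (Q^45)² = [[229,152],[152,77]]
Q^180 = (Q^90)² = [[153,304],[304,457]]
F_180 mod 608 = Q^180[0][1] = 304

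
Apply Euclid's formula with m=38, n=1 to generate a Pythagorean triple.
(1443, 76, 1445)

Euclid's formula: a = m² - n², b = 2mn, c = m² + n²
m = 38, n = 1
a = 38² - 1² = 1444 - 1 = 1443
b = 2 × 38 × 1 = 76
c = 38² + 1² = 1444 + 1 = 1445
Verification: 1443² + 76² = 2082249 + 5776 = 2088025 = 1445² ✓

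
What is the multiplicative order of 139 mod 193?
96

193 is prime, so ord(139) divides φ(193) = 192.
Divisors of 192: 1, 2, 3, 4, 6, 8, 12, 16, 24, 32, 48, 64, 96, 192.
Repeated squaring: 139^1 ≡ 139, 139^2 ≡ 21, 139^4 ≡ 55, 139^8 ≡ 130, 139^16 ≡ 109, 139^32 ≡ 108, 139^64 ≡ 84, 139^128 ≡ 108 (mod 193).
Test 139^d mod 193 for each divisor d in increasing order:
139^1 ≡ 139
139^2 ≡ 21
139^3 = 139^2·139^1 ≡ 24
139^4 ≡ 55
139^6 = 139^4·139^2 ≡ 190
139^8 ≡ 130
139^12 = 139^8·139^4 ≡ 9
139^16 ≡ 109
139^24 = 139^16·139^8 ≡ 81
139^32 ≡ 108
139^48 = 139^32·139^16 ≡ 192
139^64 ≡ 84
139^96 = 139^64·139^32 ≡ 1  ← first divisor giving 1
The order is 96.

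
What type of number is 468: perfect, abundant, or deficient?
abundant

Proper divisors of 468: sum = 1 + 2 + 3 + 4 + 6 + 9 + 12 + 13 + ... + 78 + 117 + 156 + 234 (17 divisors) = 806
Since 806 > 468, 468 is abundant.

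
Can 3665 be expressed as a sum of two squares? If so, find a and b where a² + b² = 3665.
23² + 56² (a=23, b=56)

Factorization: 3665 = 5 × 733
By Fermat: n is sum of two squares iff every prime p ≡ 3 (mod 4) appears to even power.
All primes ≡ 3 (mod 4) appear to even power.
Search a = 0, 1, 2, … for 3665 - a² a perfect square: first hit at a = 23: 3665 - 529 = 3136 = 56².
3665 = 23² + 56² = 529 + 3136 ✓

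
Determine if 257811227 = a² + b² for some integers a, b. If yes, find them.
Not possible

Factorization: 257811227 = 37 × 191^3
By Fermat: n is sum of two squares iff every prime p ≡ 3 (mod 4) appears to even power.
Prime(s) ≡ 3 (mod 4) with odd exponent: [(191, 3)]
Therefore 257811227 cannot be expressed as a² + b².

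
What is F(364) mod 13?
0

Matrix identity: Q^n = [[F_(n+1), F_n], [F_n, F_(n-1)]] with Q = [[1,1],[1,0]].
n = 364 = 101101100₂. Square-and-multiply, entries mod 13:
Q^1 = [[1,1],[1,0]]
Q^2 = (Q^1)² = [[2,1],[1,1]]
Q^5 = (Q^2)²·Q = [[8,5],[5,3]]
Q^11 = (Q^5)²·Q = [[1,11],[11,3]]
Q^22 = (Q^11)² = [[5,5],[5,0]]
Q^45 = (Q^22)²·Q = [[10,11],[11,12]]
Q^91 = (Q^45)²·Q = [[8,0],[0,8]]
Q^182 = (Q^91)² = [[12,0],[0,12]]
Q^364 = (Q^182)² = [[1,0],[0,1]]
F_364 mod 13 = Q^364[0][1] = 0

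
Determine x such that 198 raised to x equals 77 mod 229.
139

Baby-step giant-step with step n = ⌈√229⌉ = 16.
Baby steps 198^j mod 229 (j:value) for j=0..15: 0:1, 1:198, 2:45, 3:208, 4:193, 5:200, 6:212, 7:69, 8:151, 9:128, 10:154, 11:35, 12:60, 13:201, 14:181, 15:114.
Giant-step multiplier: 198^(-16) ≡ 198^(228-16) = 198^212 ≡ 37 (mod 229).
Giant steps γ_i = 77·37^i mod 229: γ_0=77, γ_1=101, γ_2=73, γ_3=182, γ_4=93, γ_5=6, γ_6=222, γ_7=199, γ_8=35 (in table at j=11).
x = i·n + j = 8·16 + 11 = 139.
Check: 198^139 ≡ 77 (mod 229).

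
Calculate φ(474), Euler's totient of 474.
156

474 = 2 × 3 × 79
φ(n) = n × ∏(1 - 1/p) for each prime p dividing n
φ(474) = 474 × (1 - 1/2) × (1 - 1/3) × (1 - 1/79) = 156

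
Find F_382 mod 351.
296

Matrix identity: Q^n = [[F_(n+1), F_n], [F_n, F_(n-1)]] with Q = [[1,1],[1,0]].
n = 382 = 101111110₂. Square-and-multiply, entries mod 351:
Q^1 = [[1,1],[1,0]]
Q^2 = (Q^1)² = [[2,1],[1,1]]
Q^5 = (Q^2)²·Q = [[8,5],[5,3]]
Q^11 = (Q^5)²·Q = [[144,89],[89,55]]
Q^23 = (Q^11)²·Q = [[36,226],[226,161]]
Q^47 = (Q^23)²·Q = [[18,73],[73,296]]
Q^95 = (Q^47)²·Q = [[144,37],[37,107]]
Q^191 = (Q^95)²·Q = [[153,343],[343,161]]
Q^382 = (Q^191)² = [[307,296],[296,11]]
F_382 mod 351 = Q^382[0][1] = 296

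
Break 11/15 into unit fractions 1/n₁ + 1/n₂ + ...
1/2 + 1/5 + 1/30

Greedy algorithm:
11/15: ceiling(15/11) = 2, use 1/2
7/30: ceiling(30/7) = 5, use 1/5
1/30: ceiling(30/1) = 30, use 1/30
Result: 11/15 = 1/2 + 1/5 + 1/30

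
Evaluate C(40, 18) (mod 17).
12

Using Lucas' theorem:
Write n=40 and k=18 in base 17:
n in base 17: [2, 6]
k in base 17: [1, 1]
C(40,18) mod 17 = ∏ C(n_i, k_i) mod 17
Digit binomials (mod 17): C(2,1) = 2; C(6,1) = 6
Product: 2 × 6 = 12 ≡ 12 (mod 17)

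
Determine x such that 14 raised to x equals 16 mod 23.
14

Baby-step giant-step with step n = ⌈√23⌉ = 5.
Baby steps 14^j mod 23 (j:value) for j=0..4: 0:1, 1:14, 2:12, 3:7, 4:6.
Giant-step multiplier: 14^(-5) ≡ 14^(22-5) = 14^17 ≡ 20 (mod 23).
Giant steps γ_i = 16·20^i mod 23: γ_0=16, γ_1=21, γ_2=6 (in table at j=4).
x = i·n + j = 2·5 + 4 = 14.
Check: 14^14 ≡ 16 (mod 23).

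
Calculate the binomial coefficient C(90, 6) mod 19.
1

Using Lucas' theorem:
Write n=90 and k=6 in base 19:
n in base 19: [4, 14]
k in base 19: [0, 6]
C(90,6) mod 19 = ∏ C(n_i, k_i) mod 19
Digit binomials (mod 19): C(4,0) = 1; C(14,6) = 3003 ≡ 1
Product: 1 × 1 = 1 ≡ 1 (mod 19)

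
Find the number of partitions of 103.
271248950

p(n) counts ways to write n as a sum of positive integers (order ignored).
Euler's pentagonal recurrence: p(k) = p(k-1) + p(k-2) - p(k-5) - p(k-7) + p(k-12) + p(k-15) - ... (offsets j(3j∓1)/2, signs ++--, p(0)=1, p(<0)=0).
DP table for k = 0..102: p(0)=1, p(1)=1, p(2)=2, p(3)=3, p(4)=5, p(5)=7, p(6)=11, p(7)=15, p(8)=22, p(9)=30, p(10)=42, p(11)=56, p(12)=77, p(13)=101, p(14)=135, p(15)=176, p(16)=231, p(17)=297, p(18)=385, p(19)=490, p(20)=627, p(21)=792, p(22)=1002, p(23)=1255, p(24)=1575, p(25)=1958, p(26)=2436, p(27)=3010, p(28)=3718, p(29)=4565, p(30)=5604, p(31)=6842, p(32)=8349, p(33)=10143, p(34)=12310, p(35)=14883, p(36)=17977, p(37)=21637, p(38)=26015, p(39)=31185, p(40)=37338, p(41)=44583, p(42)=53174, p(43)=63261, p(44)=75175, p(45)=89134, p(46)=105558, p(47)=124754, p(48)=147273, p(49)=173525, p(50)=204226, p(51)=239943, p(52)=281589, p(53)=329931, p(54)=386155, p(55)=451276, p(56)=526823, p(57)=614154, p(58)=715220, p(59)=831820, p(60)=966467, p(61)=1121505, p(62)=1300156, p(63)=1505499, p(64)=1741630, p(65)=2012558, p(66)=2323520, p(67)=2679689, p(68)=3087735, p(69)=3554345, p(70)=4087968, p(71)=4697205, p(72)=5392783, p(73)=6185689, p(74)=7089500, p(75)=8118264, p(76)=9289091, p(77)=10619863, p(78)=12132164, p(79)=13848650, p(80)=15796476, p(81)=18004327, p(82)=20506255, p(83)=23338469, p(84)=26543660, p(85)=30167357, p(86)=34262962, p(87)=38887673, p(88)=44108109, p(89)=49995925, p(90)=56634173, p(91)=64112359, p(92)=72533807, p(93)=82010177, p(94)=92669720, p(95)=104651419, p(96)=118114304, p(97)=133230930, p(98)=150198136, p(99)=169229875, p(100)=190569292, p(101)=214481126, p(102)=241265379.
Final step: p(103) = p(102) + p(101) - p(98) - p(96) + p(91) + p(88) - p(81) - p(77) + p(68) + p(63) - p(52) - p(46) + p(33) + p(26) - p(11) - p(3)
= 241265379 + 214481126 - 150198136 - 118114304 + 64112359 + 44108109 - 18004327 - 10619863 + 3087735 + 1505499 - 281589 - 105558 + 10143 + 2436 - 56 - 3
= 271248950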